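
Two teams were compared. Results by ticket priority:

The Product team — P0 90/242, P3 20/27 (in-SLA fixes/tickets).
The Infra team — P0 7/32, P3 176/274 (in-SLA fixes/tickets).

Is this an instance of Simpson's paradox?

P0: the Product team 90/242 = 37.2%, the Infra team 7/32 = 21.9% → the Product team
P3: the Product team 20/27 = 74.1%, the Infra team 176/274 = 64.2% → the Product team
Overall: the Product team 110/269 = 40.9%, the Infra team 183/306 = 59.8% → the Infra team
The Product team wins each ticket group but the Infra team wins overall — the comparison reverses. The Product team's tickets skew toward P0, which has a lower base rate.

Yes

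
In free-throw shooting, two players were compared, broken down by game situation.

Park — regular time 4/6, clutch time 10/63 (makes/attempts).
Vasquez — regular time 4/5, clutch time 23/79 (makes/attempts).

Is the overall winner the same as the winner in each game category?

Regular time: Park 4/6 = 66.7%, Vasquez 4/5 = 80.0% → Vasquez
Clutch time: Park 10/63 = 15.9%, Vasquez 23/79 = 29.1% → Vasquez
Overall: Park 14/69 = 20.3%, Vasquez 27/84 = 32.1% → Vasquez
Vasquez wins overall and in every game group — no reversal.

Yes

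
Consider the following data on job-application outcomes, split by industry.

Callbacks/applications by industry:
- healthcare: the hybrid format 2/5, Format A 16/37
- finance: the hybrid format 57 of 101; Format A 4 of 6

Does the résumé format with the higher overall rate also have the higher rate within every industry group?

Healthcare: the hybrid format 2/5 = 40.0%, Format A 16/37 = 43.2% → Format A
Finance: the hybrid format 57/101 = 56.4%, Format A 4/6 = 66.7% → Format A
Overall: the hybrid format 59/106 = 55.7%, Format A 20/43 = 46.5% → the hybrid format
Format A wins each industry group but the hybrid format wins overall — the comparison reverses. Format A's applications skew toward healthcare, which has a lower base rate.

No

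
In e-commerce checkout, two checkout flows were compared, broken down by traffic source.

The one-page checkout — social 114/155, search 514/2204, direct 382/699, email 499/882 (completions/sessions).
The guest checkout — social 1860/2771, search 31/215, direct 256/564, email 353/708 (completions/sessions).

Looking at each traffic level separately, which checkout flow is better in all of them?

Social: the one-page checkout 114/155 = 73.5%, the guest checkout 1860/2771 = 67.1% → the one-page checkout
Search: the one-page checkout 514/2204 = 23.3%, the guest checkout 31/215 = 14.4% → the one-page checkout
Direct: the one-page checkout 382/699 = 54.6%, the guest checkout 256/564 = 45.4% → the one-page checkout
Email: the one-page checkout 499/882 = 56.6%, the guest checkout 353/708 = 49.9% → the one-page checkout
The one-page checkout has the higher rate in all 4 groups.

the one-page checkout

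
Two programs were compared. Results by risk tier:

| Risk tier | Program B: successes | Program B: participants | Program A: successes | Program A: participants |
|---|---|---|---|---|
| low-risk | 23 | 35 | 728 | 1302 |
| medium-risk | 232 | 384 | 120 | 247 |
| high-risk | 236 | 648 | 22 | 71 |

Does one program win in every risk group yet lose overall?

Yes

Low-risk: Program B 23/35 = 65.7%, Program A 728/1302 = 55.9% → Program B
Medium-risk: Program B 232/384 = 60.4%, Program A 120/247 = 48.6% → Program B
High-risk: Program B 236/648 = 36.4%, Program A 22/71 = 31.0% → Program B
Overall: Program B 491/1067 = 46.0%, Program A 870/1620 = 53.7% → Program A
Program B wins each risk group but Program A wins overall — the comparison reverses. Program B's participants skew toward high-risk, which has a lower base rate.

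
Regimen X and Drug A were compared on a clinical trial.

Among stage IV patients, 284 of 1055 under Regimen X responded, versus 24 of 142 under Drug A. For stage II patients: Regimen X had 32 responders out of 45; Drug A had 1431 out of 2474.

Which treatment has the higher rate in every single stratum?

Stage IV: Regimen X 284/1055 = 26.9%, Drug A 24/142 = 16.9% → Regimen X
Stage II: Regimen X 32/45 = 71.1%, Drug A 1431/2474 = 57.8% → Regimen X
Regimen X has the higher rate in both groups.

Regimen X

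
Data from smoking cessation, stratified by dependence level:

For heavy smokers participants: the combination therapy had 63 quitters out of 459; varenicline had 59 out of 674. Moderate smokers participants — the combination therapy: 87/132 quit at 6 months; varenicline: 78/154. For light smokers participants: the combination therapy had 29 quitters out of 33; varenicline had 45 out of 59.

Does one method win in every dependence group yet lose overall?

Heavy smokers: the combination therapy 63/459 = 13.7%, varenicline 59/674 = 8.8% → the combination therapy
Moderate smokers: the combination therapy 87/132 = 65.9%, varenicline 78/154 = 50.6% → the combination therapy
Light smokers: the combination therapy 29/33 = 87.9%, varenicline 45/59 = 76.3% → the combination therapy
Overall: the combination therapy 179/624 = 28.7%, varenicline 182/887 = 20.5% → the combination therapy
The combination therapy wins overall and in every dependence group — no reversal.

No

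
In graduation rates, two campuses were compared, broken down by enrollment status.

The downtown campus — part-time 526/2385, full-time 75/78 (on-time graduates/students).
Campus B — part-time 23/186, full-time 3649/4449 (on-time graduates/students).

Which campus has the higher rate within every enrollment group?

Part-time: the downtown campus 526/2385 = 22.1%, Campus B 23/186 = 12.4% → the downtown campus
Full-time: the downtown campus 75/78 = 96.2%, Campus B 3649/4449 = 82.0% → the downtown campus
The downtown campus has the higher rate in both groups.

the downtown campus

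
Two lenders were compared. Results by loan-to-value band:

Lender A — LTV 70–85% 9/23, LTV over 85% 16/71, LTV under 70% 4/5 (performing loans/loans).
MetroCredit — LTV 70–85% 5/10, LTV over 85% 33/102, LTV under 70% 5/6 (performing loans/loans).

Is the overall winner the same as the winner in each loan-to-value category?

Yes

LTV 70–85%: Lender A 9/23 = 39.1%, MetroCredit 5/10 = 50.0% → MetroCredit
LTV over 85%: Lender A 16/71 = 22.5%, MetroCredit 33/102 = 32.4% → MetroCredit
LTV under 70%: Lender A 4/5 = 80.0%, MetroCredit 5/6 = 83.3% → MetroCredit
Overall: Lender A 29/99 = 29.3%, MetroCredit 43/118 = 36.4% → MetroCredit
MetroCredit wins overall and in every loan-to-value group — no reversal.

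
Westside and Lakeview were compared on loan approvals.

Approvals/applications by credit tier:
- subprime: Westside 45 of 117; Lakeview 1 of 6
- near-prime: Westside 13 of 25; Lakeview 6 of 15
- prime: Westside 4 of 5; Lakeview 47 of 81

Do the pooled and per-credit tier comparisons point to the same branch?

No

Subprime: Westside 45/117 = 38.5%, Lakeview 1/6 = 16.7% → Westside
Near-prime: Westside 13/25 = 52.0%, Lakeview 6/15 = 40.0% → Westside
Prime: Westside 4/5 = 80.0%, Lakeview 47/81 = 58.0% → Westside
Overall: Westside 62/147 = 42.2%, Lakeview 54/102 = 52.9% → Lakeview
Westside wins each credit group but Lakeview wins overall — the comparison reverses. Westside's applications skew toward subprime, which has a lower base rate.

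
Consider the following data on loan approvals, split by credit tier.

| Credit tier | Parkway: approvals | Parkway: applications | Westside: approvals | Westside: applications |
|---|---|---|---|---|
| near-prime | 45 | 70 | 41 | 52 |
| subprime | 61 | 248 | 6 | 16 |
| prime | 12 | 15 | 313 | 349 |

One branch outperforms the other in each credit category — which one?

Westside

Near-prime: Parkway 45/70 = 64.3%, Westside 41/52 = 78.8% → Westside
Subprime: Parkway 61/248 = 24.6%, Westside 6/16 = 37.5% → Westside
Prime: Parkway 12/15 = 80.0%, Westside 313/349 = 89.7% → Westside
Westside has the higher rate in all 3 groups.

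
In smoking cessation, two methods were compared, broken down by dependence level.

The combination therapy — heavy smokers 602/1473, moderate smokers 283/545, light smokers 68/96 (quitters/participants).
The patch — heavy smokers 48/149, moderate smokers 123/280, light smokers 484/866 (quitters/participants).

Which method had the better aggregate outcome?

the patch

Heavy smokers: the combination therapy 602/1473 = 40.9%, the patch 48/149 = 32.2% → the combination therapy
Moderate smokers: the combination therapy 283/545 = 51.9%, the patch 123/280 = 43.9% → the combination therapy
Light smokers: the combination therapy 68/96 = 70.8%, the patch 484/866 = 55.9% → the combination therapy
Overall: the combination therapy 953/2114 = 45.1%, the patch 655/1295 = 50.6% → the patch
(The combination therapy wins every dependence group but the patch wins overall — the combination therapy's participants skew toward the low-rate heavy smokers group.)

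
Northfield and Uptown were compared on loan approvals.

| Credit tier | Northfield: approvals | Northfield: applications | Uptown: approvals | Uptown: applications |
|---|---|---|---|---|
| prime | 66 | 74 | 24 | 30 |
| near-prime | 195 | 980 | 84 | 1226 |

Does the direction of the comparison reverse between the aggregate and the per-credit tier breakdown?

No

Prime: Northfield 66/74 = 89.2%, Uptown 24/30 = 80.0% → Northfield
Near-prime: Northfield 195/980 = 19.9%, Uptown 84/1226 = 6.9% → Northfield
Overall: Northfield 261/1054 = 24.8%, Uptown 108/1256 = 8.6% → Northfield
Northfield wins overall and in every credit group — no reversal.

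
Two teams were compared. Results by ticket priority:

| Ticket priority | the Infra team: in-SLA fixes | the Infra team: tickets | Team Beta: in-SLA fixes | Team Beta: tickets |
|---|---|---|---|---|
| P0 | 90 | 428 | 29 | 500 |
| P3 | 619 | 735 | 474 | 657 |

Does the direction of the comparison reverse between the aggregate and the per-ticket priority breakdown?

No

P0: the Infra team 90/428 = 21.0%, Team Beta 29/500 = 5.8% → the Infra team
P3: the Infra team 619/735 = 84.2%, Team Beta 474/657 = 72.1% → the Infra team
Overall: the Infra team 709/1163 = 61.0%, Team Beta 503/1157 = 43.5% → the Infra team
The Infra team wins overall and in every ticket group — no reversal.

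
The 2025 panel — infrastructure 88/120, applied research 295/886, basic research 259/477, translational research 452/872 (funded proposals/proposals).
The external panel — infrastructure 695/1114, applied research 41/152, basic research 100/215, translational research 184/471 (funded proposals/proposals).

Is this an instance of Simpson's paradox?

Infrastructure: the 2025 panel 88/120 = 73.3%, the external panel 695/1114 = 62.4% → the 2025 panel
Applied research: the 2025 panel 295/886 = 33.3%, the external panel 41/152 = 27.0% → the 2025 panel
Basic research: the 2025 panel 259/477 = 54.3%, the external panel 100/215 = 46.5% → the 2025 panel
Translational research: the 2025 panel 452/872 = 51.8%, the external panel 184/471 = 39.1% → the 2025 panel
Overall: the 2025 panel 1094/2355 = 46.5%, the external panel 1020/1952 = 52.3% → the external panel
The 2025 panel wins each proposal group but the external panel wins overall — the comparison reverses. The 2025 panel's proposals skew toward applied research, which has a lower base rate.

Yes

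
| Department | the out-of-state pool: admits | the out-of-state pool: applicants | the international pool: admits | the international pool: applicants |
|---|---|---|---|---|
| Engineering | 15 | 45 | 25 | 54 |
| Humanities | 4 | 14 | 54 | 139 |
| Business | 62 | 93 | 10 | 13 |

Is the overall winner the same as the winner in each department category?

No

Engineering: the out-of-state pool 15/45 = 33.3%, the international pool 25/54 = 46.3% → the international pool
Humanities: the out-of-state pool 4/14 = 28.6%, the international pool 54/139 = 38.8% → the international pool
Business: the out-of-state pool 62/93 = 66.7%, the international pool 10/13 = 76.9% → the international pool
Overall: the out-of-state pool 81/152 = 53.3%, the international pool 89/206 = 43.2% → the out-of-state pool
The international pool wins each department group but the out-of-state pool wins overall — the comparison reverses. The international pool's applicants skew toward Humanities, which has a lower base rate.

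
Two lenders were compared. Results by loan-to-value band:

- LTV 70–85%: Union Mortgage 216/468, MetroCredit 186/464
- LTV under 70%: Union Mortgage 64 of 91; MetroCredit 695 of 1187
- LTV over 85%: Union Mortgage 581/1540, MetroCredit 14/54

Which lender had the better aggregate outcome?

MetroCredit

LTV 70–85%: Union Mortgage 216/468 = 46.2%, MetroCredit 186/464 = 40.1% → Union Mortgage
LTV under 70%: Union Mortgage 64/91 = 70.3%, MetroCredit 695/1187 = 58.6% → Union Mortgage
LTV over 85%: Union Mortgage 581/1540 = 37.7%, MetroCredit 14/54 = 25.9% → Union Mortgage
Overall: Union Mortgage 861/2099 = 41.0%, MetroCredit 895/1705 = 52.5% → MetroCredit
(Union Mortgage wins every loan-to-value group but MetroCredit wins overall — Union Mortgage's loans skew toward the low-rate LTV over 85% group.)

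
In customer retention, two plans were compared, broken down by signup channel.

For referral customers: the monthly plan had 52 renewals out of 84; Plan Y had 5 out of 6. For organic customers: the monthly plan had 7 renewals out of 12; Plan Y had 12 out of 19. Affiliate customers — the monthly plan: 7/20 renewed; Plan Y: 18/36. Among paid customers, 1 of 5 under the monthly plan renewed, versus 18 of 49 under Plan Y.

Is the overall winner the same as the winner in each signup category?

Referral: the monthly plan 52/84 = 61.9%, Plan Y 5/6 = 83.3% → Plan Y
Organic: the monthly plan 7/12 = 58.3%, Plan Y 12/19 = 63.2% → Plan Y
Affiliate: the monthly plan 7/20 = 35.0%, Plan Y 18/36 = 50.0% → Plan Y
Paid: the monthly plan 1/5 = 20.0%, Plan Y 18/49 = 36.7% → Plan Y
Overall: the monthly plan 67/121 = 55.4%, Plan Y 53/110 = 48.2% → the monthly plan
Plan Y wins each signup group but the monthly plan wins overall — the comparison reverses. Plan Y's customers skew toward paid, which has a lower base rate.

No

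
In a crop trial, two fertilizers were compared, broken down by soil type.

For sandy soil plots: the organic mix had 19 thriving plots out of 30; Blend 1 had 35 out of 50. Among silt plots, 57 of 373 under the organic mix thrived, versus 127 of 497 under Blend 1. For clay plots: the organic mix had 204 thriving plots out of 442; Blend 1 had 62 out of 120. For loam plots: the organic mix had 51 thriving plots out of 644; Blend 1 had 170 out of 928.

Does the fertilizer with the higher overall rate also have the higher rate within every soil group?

Yes

Sandy soil: the organic mix 19/30 = 63.3%, Blend 1 35/50 = 70.0% → Blend 1
Silt: the organic mix 57/373 = 15.3%, Blend 1 127/497 = 25.6% → Blend 1
Clay: the organic mix 204/442 = 46.2%, Blend 1 62/120 = 51.7% → Blend 1
Loam: the organic mix 51/644 = 7.9%, Blend 1 170/928 = 18.3% → Blend 1
Overall: the organic mix 331/1489 = 22.2%, Blend 1 394/1595 = 24.7% → Blend 1
Blend 1 wins overall and in every soil group — no reversal.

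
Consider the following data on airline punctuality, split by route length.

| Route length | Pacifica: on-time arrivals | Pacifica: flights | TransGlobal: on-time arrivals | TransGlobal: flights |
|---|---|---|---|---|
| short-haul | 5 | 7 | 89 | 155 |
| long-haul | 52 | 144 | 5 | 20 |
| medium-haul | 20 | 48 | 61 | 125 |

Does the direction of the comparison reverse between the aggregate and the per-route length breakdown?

No

Short-haul: Pacifica 5/7 = 71.4%, TransGlobal 89/155 = 57.4% → Pacifica
Long-haul: Pacifica 52/144 = 36.1%, TransGlobal 5/20 = 25.0% → Pacifica
Medium-haul: Pacifica 20/48 = 41.7%, TransGlobal 61/125 = 48.8% → TransGlobal
Overall: Pacifica 77/199 = 38.7%, TransGlobal 155/300 = 51.7% → TransGlobal
Neither sweeps: Pacifica wins 2 of 3 groups, TransGlobal wins 1. TransGlobal wins overall but not every group — no Simpson reversal.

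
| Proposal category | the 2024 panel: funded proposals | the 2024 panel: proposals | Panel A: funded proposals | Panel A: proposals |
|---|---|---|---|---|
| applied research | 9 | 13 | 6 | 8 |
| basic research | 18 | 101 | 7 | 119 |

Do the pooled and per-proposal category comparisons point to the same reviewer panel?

Applied research: the 2024 panel 9/13 = 69.2%, Panel A 6/8 = 75.0% → Panel A
Basic research: the 2024 panel 18/101 = 17.8%, Panel A 7/119 = 5.9% → the 2024 panel
Overall: the 2024 panel 27/114 = 23.7%, Panel A 13/127 = 10.2% → the 2024 panel
Neither sweeps: the 2024 panel wins 1 of 2 groups, Panel A wins 1. The 2024 panel wins overall but not every group — no Simpson reversal.

No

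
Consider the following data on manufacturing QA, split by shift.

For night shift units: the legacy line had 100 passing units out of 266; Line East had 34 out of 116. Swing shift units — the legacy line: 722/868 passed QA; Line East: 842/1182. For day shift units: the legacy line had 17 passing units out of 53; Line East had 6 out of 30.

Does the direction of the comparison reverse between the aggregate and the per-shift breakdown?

Night shift: the legacy line 100/266 = 37.6%, Line East 34/116 = 29.3% → the legacy line
Swing shift: the legacy line 722/868 = 83.2%, Line East 842/1182 = 71.2% → the legacy line
Day shift: the legacy line 17/53 = 32.1%, Line East 6/30 = 20.0% → the legacy line
Overall: the legacy line 839/1187 = 70.7%, Line East 882/1328 = 66.4% → the legacy line
The legacy line wins overall and in every shift group — no reversal.

No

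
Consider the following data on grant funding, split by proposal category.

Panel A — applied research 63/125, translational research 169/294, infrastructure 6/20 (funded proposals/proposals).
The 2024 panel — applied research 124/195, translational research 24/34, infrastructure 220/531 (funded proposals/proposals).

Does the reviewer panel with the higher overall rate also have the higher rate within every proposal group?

No

Applied research: Panel A 63/125 = 50.4%, the 2024 panel 124/195 = 63.6% → the 2024 panel
Translational research: Panel A 169/294 = 57.5%, the 2024 panel 24/34 = 70.6% → the 2024 panel
Infrastructure: Panel A 6/20 = 30.0%, the 2024 panel 220/531 = 41.4% → the 2024 panel
Overall: Panel A 238/439 = 54.2%, the 2024 panel 368/760 = 48.4% → Panel A
The 2024 panel wins each proposal group but Panel A wins overall — the comparison reverses. The 2024 panel's proposals skew toward infrastructure, which has a lower base rate.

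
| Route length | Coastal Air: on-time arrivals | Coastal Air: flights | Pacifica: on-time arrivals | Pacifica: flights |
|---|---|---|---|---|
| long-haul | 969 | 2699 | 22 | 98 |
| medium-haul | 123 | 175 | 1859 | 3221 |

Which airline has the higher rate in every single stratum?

Long-haul: Coastal Air 969/2699 = 35.9%, Pacifica 22/98 = 22.4% → Coastal Air
Medium-haul: Coastal Air 123/175 = 70.3%, Pacifica 1859/3221 = 57.7% → Coastal Air
Coastal Air has the higher rate in both groups.

Coastal Air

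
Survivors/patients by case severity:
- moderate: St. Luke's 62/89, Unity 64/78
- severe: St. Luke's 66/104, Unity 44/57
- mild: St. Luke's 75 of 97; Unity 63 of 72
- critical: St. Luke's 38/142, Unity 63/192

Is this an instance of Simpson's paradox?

Moderate: St. Luke's 62/89 = 69.7%, Unity 64/78 = 82.1% → Unity
Severe: St. Luke's 66/104 = 63.5%, Unity 44/57 = 77.2% → Unity
Mild: St. Luke's 75/97 = 77.3%, Unity 63/72 = 87.5% → Unity
Critical: St. Luke's 38/142 = 26.8%, Unity 63/192 = 32.8% → Unity
Overall: St. Luke's 241/432 = 55.8%, Unity 234/399 = 58.6% → Unity
Unity wins overall and in every case group — no reversal.

No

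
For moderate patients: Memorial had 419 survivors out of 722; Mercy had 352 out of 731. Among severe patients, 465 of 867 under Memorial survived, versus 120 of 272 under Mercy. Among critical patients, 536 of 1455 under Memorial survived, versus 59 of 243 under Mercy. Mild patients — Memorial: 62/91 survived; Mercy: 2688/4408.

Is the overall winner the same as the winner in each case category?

No

Moderate: Memorial 419/722 = 58.0%, Mercy 352/731 = 48.2% → Memorial
Severe: Memorial 465/867 = 53.6%, Mercy 120/272 = 44.1% → Memorial
Critical: Memorial 536/1455 = 36.8%, Mercy 59/243 = 24.3% → Memorial
Mild: Memorial 62/91 = 68.1%, Mercy 2688/4408 = 61.0% → Memorial
Overall: Memorial 1482/3135 = 47.3%, Mercy 3219/5654 = 56.9% → Mercy
Memorial wins each case group but Mercy wins overall — the comparison reverses. Memorial's patients skew toward critical, which has a lower base rate.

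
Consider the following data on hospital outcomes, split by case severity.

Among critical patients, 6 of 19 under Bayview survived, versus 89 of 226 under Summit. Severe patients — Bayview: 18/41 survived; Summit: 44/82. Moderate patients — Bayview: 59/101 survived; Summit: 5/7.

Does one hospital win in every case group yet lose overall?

Critical: Bayview 6/19 = 31.6%, Summit 89/226 = 39.4% → Summit
Severe: Bayview 18/41 = 43.9%, Summit 44/82 = 53.7% → Summit
Moderate: Bayview 59/101 = 58.4%, Summit 5/7 = 71.4% → Summit
Overall: Bayview 83/161 = 51.6%, Summit 138/315 = 43.8% → Bayview
Summit wins each case group but Bayview wins overall — the comparison reverses. Summit's patients skew toward critical, which has a lower base rate.

Yes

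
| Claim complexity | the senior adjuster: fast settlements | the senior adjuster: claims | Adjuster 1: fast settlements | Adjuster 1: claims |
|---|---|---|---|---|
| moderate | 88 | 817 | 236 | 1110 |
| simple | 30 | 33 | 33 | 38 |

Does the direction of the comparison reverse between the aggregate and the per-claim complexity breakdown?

No

Moderate: the senior adjuster 88/817 = 10.8%, Adjuster 1 236/1110 = 21.3% → Adjuster 1
Simple: the senior adjuster 30/33 = 90.9%, Adjuster 1 33/38 = 86.8% → the senior adjuster
Overall: the senior adjuster 118/850 = 13.9%, Adjuster 1 269/1148 = 23.4% → Adjuster 1
Neither sweeps: the senior adjuster wins 1 of 2 groups, Adjuster 1 wins 1. Adjuster 1 wins overall but not every group — no Simpson reversal.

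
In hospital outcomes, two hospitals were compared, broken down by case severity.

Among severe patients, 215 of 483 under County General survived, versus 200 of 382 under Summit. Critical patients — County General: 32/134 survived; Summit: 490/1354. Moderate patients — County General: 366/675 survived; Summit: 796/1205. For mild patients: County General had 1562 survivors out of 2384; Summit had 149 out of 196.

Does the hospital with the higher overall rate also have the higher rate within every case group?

No

Severe: County General 215/483 = 44.5%, Summit 200/382 = 52.4% → Summit
Critical: County General 32/134 = 23.9%, Summit 490/1354 = 36.2% → Summit
Moderate: County General 366/675 = 54.2%, Summit 796/1205 = 66.1% → Summit
Mild: County General 1562/2384 = 65.5%, Summit 149/196 = 76.0% → Summit
Overall: County General 2175/3676 = 59.2%, Summit 1635/3137 = 52.1% → County General
Summit wins each case group but County General wins overall — the comparison reverses. Summit's patients skew toward critical, which has a lower base rate.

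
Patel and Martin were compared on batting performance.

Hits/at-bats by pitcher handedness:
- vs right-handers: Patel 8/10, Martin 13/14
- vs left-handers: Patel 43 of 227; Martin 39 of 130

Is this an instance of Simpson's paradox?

No

Vs right-handers: Patel 8/10 = 80.0%, Martin 13/14 = 92.9% → Martin
Vs left-handers: Patel 43/227 = 18.9%, Martin 39/130 = 30.0% → Martin
Overall: Patel 51/237 = 21.5%, Martin 52/144 = 36.1% → Martin
Martin wins overall and in every pitcher group — no reversal.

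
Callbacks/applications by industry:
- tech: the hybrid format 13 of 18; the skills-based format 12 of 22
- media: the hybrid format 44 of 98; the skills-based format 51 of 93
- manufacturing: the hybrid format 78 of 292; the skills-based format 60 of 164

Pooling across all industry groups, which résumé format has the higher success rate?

the skills-based format

Tech: the hybrid format 13/18 = 72.2%, the skills-based format 12/22 = 54.5% → the hybrid format
Media: the hybrid format 44/98 = 44.9%, the skills-based format 51/93 = 54.8% → the skills-based format
Manufacturing: the hybrid format 78/292 = 26.7%, the skills-based format 60/164 = 36.6% → the skills-based format
Overall: the hybrid format 135/408 = 33.1%, the skills-based format 123/279 = 44.1% → the skills-based format
(Neither sweeps every industry group, but the skills-based format has the higher pooled rate.)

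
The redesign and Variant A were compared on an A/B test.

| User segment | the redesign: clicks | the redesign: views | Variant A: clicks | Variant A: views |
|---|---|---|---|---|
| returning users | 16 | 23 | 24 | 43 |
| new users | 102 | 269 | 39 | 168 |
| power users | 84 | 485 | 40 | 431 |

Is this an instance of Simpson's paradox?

No

Returning users: the redesign 16/23 = 69.6%, Variant A 24/43 = 55.8% → the redesign
New users: the redesign 102/269 = 37.9%, Variant A 39/168 = 23.2% → the redesign
Power users: the redesign 84/485 = 17.3%, Variant A 40/431 = 9.3% → the redesign
Overall: the redesign 202/777 = 26.0%, Variant A 103/642 = 16.0% → the redesign
The redesign wins overall and in every user group — no reversal.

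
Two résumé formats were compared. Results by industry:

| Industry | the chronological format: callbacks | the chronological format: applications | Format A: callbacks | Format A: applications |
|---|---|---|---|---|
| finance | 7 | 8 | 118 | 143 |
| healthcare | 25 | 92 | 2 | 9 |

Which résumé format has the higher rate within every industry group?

Finance: the chronological format 7/8 = 87.5%, Format A 118/143 = 82.5% → the chronological format
Healthcare: the chronological format 25/92 = 27.2%, Format A 2/9 = 22.2% → the chronological format
The chronological format has the higher rate in both groups.

the chronological format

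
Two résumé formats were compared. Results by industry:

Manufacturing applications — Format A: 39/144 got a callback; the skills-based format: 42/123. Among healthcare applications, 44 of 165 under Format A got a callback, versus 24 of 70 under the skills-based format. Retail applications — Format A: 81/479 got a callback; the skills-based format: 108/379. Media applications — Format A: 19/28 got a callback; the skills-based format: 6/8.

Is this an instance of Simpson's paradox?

No

Manufacturing: Format A 39/144 = 27.1%, the skills-based format 42/123 = 34.1% → the skills-based format
Healthcare: Format A 44/165 = 26.7%, the skills-based format 24/70 = 34.3% → the skills-based format
Retail: Format A 81/479 = 16.9%, the skills-based format 108/379 = 28.5% → the skills-based format
Media: Format A 19/28 = 67.9%, the skills-based format 6/8 = 75.0% → the skills-based format
Overall: Format A 183/816 = 22.4%, the skills-based format 180/580 = 31.0% → the skills-based format
The skills-based format wins overall and in every industry group — no reversal.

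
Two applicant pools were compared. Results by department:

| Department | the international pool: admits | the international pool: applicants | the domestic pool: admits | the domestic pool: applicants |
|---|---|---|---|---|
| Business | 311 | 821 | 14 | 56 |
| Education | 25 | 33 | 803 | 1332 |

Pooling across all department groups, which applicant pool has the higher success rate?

Business: the international pool 311/821 = 37.9%, the domestic pool 14/56 = 25.0% → the international pool
Education: the international pool 25/33 = 75.8%, the domestic pool 803/1332 = 60.3% → the international pool
Overall: the international pool 336/854 = 39.3%, the domestic pool 817/1388 = 58.9% → the domestic pool
(The international pool wins every department group but the domestic pool wins overall — the international pool's applicants skew toward the low-rate Business group.)

the domestic pool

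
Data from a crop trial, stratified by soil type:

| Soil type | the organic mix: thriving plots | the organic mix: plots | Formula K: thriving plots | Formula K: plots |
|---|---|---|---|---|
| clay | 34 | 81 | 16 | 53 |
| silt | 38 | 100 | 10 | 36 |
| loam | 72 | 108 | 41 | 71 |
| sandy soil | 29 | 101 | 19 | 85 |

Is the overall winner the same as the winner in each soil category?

Clay: the organic mix 34/81 = 42.0%, Formula K 16/53 = 30.2% → the organic mix
Silt: the organic mix 38/100 = 38.0%, Formula K 10/36 = 27.8% → the organic mix
Loam: the organic mix 72/108 = 66.7%, Formula K 41/71 = 57.7% → the organic mix
Sandy soil: the organic mix 29/101 = 28.7%, Formula K 19/85 = 22.4% → the organic mix
Overall: the organic mix 173/390 = 44.4%, Formula K 86/245 = 35.1% → the organic mix
The organic mix wins overall and in every soil group — no reversal.

Yes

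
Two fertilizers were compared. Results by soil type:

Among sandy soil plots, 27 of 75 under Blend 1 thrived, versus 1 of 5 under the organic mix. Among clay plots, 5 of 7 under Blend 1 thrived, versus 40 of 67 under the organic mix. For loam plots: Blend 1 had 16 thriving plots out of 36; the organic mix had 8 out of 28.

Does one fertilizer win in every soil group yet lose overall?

Yes

Sandy soil: Blend 1 27/75 = 36.0%, the organic mix 1/5 = 20.0% → Blend 1
Clay: Blend 1 5/7 = 71.4%, the organic mix 40/67 = 59.7% → Blend 1
Loam: Blend 1 16/36 = 44.4%, the organic mix 8/28 = 28.6% → Blend 1
Overall: Blend 1 48/118 = 40.7%, the organic mix 49/100 = 49.0% → the organic mix
Blend 1 wins each soil group but the organic mix wins overall — the comparison reverses. Blend 1's plots skew toward sandy soil, which has a lower base rate.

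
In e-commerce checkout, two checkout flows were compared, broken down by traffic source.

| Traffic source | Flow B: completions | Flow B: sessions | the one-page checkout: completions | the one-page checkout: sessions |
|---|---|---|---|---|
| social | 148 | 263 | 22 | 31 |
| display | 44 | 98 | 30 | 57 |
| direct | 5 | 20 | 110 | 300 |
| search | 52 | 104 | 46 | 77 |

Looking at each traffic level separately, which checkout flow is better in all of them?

the one-page checkout

Social: Flow B 148/263 = 56.3%, the one-page checkout 22/31 = 71.0% → the one-page checkout
Display: Flow B 44/98 = 44.9%, the one-page checkout 30/57 = 52.6% → the one-page checkout
Direct: Flow B 5/20 = 25.0%, the one-page checkout 110/300 = 36.7% → the one-page checkout
Search: Flow B 52/104 = 50.0%, the one-page checkout 46/77 = 59.7% → the one-page checkout
The one-page checkout has the higher rate in all 4 groups.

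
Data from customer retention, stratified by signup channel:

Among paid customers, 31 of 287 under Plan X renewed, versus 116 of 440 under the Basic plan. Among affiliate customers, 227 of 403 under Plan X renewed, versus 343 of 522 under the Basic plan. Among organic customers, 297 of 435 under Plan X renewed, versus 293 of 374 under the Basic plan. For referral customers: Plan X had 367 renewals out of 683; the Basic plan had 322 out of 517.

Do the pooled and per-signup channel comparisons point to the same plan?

Yes

Paid: Plan X 31/287 = 10.8%, the Basic plan 116/440 = 26.4% → the Basic plan
Affiliate: Plan X 227/403 = 56.3%, the Basic plan 343/522 = 65.7% → the Basic plan
Organic: Plan X 297/435 = 68.3%, the Basic plan 293/374 = 78.3% → the Basic plan
Referral: Plan X 367/683 = 53.7%, the Basic plan 322/517 = 62.3% → the Basic plan
Overall: Plan X 922/1808 = 51.0%, the Basic plan 1074/1853 = 58.0% → the Basic plan
The Basic plan wins overall and in every signup group — no reversal.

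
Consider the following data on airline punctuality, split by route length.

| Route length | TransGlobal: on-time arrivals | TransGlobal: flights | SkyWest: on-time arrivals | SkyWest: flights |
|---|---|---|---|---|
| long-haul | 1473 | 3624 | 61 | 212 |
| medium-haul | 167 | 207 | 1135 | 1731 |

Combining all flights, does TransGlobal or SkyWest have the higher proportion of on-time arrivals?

Long-haul: TransGlobal 1473/3624 = 40.6%, SkyWest 61/212 = 28.8% → TransGlobal
Medium-haul: TransGlobal 167/207 = 80.7%, SkyWest 1135/1731 = 65.6% → TransGlobal
Overall: TransGlobal 1640/3831 = 42.8%, SkyWest 1196/1943 = 61.6% → SkyWest
(TransGlobal wins every route group but SkyWest wins overall — TransGlobal's flights skew toward the low-rate long-haul group.)

SkyWest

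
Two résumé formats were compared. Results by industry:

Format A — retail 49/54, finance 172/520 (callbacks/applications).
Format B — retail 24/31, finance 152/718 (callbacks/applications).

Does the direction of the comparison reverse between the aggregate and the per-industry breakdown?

Retail: Format A 49/54 = 90.7%, Format B 24/31 = 77.4% → Format A
Finance: Format A 172/520 = 33.1%, Format B 152/718 = 21.2% → Format A
Overall: Format A 221/574 = 38.5%, Format B 176/749 = 23.5% → Format A
Format A wins overall and in every industry group — no reversal.

No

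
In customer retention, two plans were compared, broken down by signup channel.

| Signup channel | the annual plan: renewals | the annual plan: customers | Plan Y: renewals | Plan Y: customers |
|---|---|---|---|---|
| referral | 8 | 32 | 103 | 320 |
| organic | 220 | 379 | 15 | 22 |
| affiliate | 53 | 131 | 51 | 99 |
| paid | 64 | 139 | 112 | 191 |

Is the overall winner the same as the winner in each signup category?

No

Referral: the annual plan 8/32 = 25.0%, Plan Y 103/320 = 32.2% → Plan Y
Organic: the annual plan 220/379 = 58.0%, Plan Y 15/22 = 68.2% → Plan Y
Affiliate: the annual plan 53/131 = 40.5%, Plan Y 51/99 = 51.5% → Plan Y
Paid: the annual plan 64/139 = 46.0%, Plan Y 112/191 = 58.6% → Plan Y
Overall: the annual plan 345/681 = 50.7%, Plan Y 281/632 = 44.5% → the annual plan
Plan Y wins each signup group but the annual plan wins overall — the comparison reverses. Plan Y's customers skew toward referral, which has a lower base rate.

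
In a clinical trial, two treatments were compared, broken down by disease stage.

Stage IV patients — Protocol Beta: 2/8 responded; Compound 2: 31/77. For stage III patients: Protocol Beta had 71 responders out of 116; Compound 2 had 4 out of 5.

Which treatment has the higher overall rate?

Stage IV: Protocol Beta 2/8 = 25.0%, Compound 2 31/77 = 40.3% → Compound 2
Stage III: Protocol Beta 71/116 = 61.2%, Compound 2 4/5 = 80.0% → Compound 2
Overall: Protocol Beta 73/124 = 58.9%, Compound 2 35/82 = 42.7% → Protocol Beta
(Compound 2 wins every disease group but Protocol Beta wins overall — Compound 2's patients skew toward the low-rate stage IV group.)

Protocol Beta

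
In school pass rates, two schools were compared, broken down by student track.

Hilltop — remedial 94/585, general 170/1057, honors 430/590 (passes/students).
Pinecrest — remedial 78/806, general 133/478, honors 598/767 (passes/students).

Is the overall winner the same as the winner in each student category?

No

Remedial: Hilltop 94/585 = 16.1%, Pinecrest 78/806 = 9.7% → Hilltop
General: Hilltop 170/1057 = 16.1%, Pinecrest 133/478 = 27.8% → Pinecrest
Honors: Hilltop 430/590 = 72.9%, Pinecrest 598/767 = 78.0% → Pinecrest
Overall: Hilltop 694/2232 = 31.1%, Pinecrest 809/2051 = 39.4% → Pinecrest
Neither sweeps: Hilltop wins 1 of 3 groups, Pinecrest wins 2. Pinecrest wins overall but not every group — no Simpson reversal.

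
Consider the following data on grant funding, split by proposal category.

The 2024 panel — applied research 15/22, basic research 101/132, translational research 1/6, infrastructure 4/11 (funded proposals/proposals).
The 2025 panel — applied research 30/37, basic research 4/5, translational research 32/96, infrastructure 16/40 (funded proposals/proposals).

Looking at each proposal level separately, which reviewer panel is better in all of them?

the 2025 panel

Applied research: the 2024 panel 15/22 = 68.2%, the 2025 panel 30/37 = 81.1% → the 2025 panel
Basic research: the 2024 panel 101/132 = 76.5%, the 2025 panel 4/5 = 80.0% → the 2025 panel
Translational research: the 2024 panel 1/6 = 16.7%, the 2025 panel 32/96 = 33.3% → the 2025 panel
Infrastructure: the 2024 panel 4/11 = 36.4%, the 2025 panel 16/40 = 40.0% → the 2025 panel
The 2025 panel has the higher rate in all 4 groups.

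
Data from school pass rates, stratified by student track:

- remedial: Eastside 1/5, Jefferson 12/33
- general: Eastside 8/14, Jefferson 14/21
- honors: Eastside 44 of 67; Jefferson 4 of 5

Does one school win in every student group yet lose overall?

Remedial: Eastside 1/5 = 20.0%, Jefferson 12/33 = 36.4% → Jefferson
General: Eastside 8/14 = 57.1%, Jefferson 14/21 = 66.7% → Jefferson
Honors: Eastside 44/67 = 65.7%, Jefferson 4/5 = 80.0% → Jefferson
Overall: Eastside 53/86 = 61.6%, Jefferson 30/59 = 50.8% → Eastside
Jefferson wins each student group but Eastside wins overall — the comparison reverses. Jefferson's students skew toward remedial, which has a lower base rate.

Yes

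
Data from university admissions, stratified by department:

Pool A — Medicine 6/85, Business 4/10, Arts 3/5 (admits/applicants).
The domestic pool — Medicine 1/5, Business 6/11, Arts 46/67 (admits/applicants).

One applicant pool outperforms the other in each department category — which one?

the domestic pool

Medicine: Pool A 6/85 = 7.1%, the domestic pool 1/5 = 20.0% → the domestic pool
Business: Pool A 4/10 = 40.0%, the domestic pool 6/11 = 54.5% → the domestic pool
Arts: Pool A 3/5 = 60.0%, the domestic pool 46/67 = 68.7% → the domestic pool
The domestic pool has the higher rate in all 3 groups.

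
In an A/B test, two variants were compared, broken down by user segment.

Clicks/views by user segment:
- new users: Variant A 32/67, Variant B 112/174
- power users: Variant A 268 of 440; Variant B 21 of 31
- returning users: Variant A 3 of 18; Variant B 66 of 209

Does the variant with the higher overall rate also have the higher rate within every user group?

No

New users: Variant A 32/67 = 47.8%, Variant B 112/174 = 64.4% → Variant B
Power users: Variant A 268/440 = 60.9%, Variant B 21/31 = 67.7% → Variant B
Returning users: Variant A 3/18 = 16.7%, Variant B 66/209 = 31.6% → Variant B
Overall: Variant A 303/525 = 57.7%, Variant B 199/414 = 48.1% → Variant A
Variant B wins each user group but Variant A wins overall — the comparison reverses. Variant B's views skew toward returning users, which has a lower base rate.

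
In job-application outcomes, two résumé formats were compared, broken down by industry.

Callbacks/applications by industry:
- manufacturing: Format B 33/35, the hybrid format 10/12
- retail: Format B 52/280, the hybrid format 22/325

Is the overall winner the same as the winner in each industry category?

Manufacturing: Format B 33/35 = 94.3%, the hybrid format 10/12 = 83.3% → Format B
Retail: Format B 52/280 = 18.6%, the hybrid format 22/325 = 6.8% → Format B
Overall: Format B 85/315 = 27.0%, the hybrid format 32/337 = 9.5% → Format B
Format B wins overall and in every industry group — no reversal.

Yes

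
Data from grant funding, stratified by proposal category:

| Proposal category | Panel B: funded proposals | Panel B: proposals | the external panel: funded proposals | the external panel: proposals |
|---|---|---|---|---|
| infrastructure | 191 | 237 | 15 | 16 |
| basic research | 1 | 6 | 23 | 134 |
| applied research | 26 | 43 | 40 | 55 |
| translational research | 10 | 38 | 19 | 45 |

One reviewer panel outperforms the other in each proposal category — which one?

the external panel

Infrastructure: Panel B 191/237 = 80.6%, the external panel 15/16 = 93.8% → the external panel
Basic research: Panel B 1/6 = 16.7%, the external panel 23/134 = 17.2% → the external panel
Applied research: Panel B 26/43 = 60.5%, the external panel 40/55 = 72.7% → the external panel
Translational research: Panel B 10/38 = 26.3%, the external panel 19/45 = 42.2% → the external panel
The external panel has the higher rate in all 4 groups.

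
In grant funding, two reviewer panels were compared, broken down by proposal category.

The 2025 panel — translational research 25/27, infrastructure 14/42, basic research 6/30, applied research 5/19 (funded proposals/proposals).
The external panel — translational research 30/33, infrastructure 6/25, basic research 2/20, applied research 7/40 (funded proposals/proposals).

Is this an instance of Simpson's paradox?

No

Translational research: the 2025 panel 25/27 = 92.6%, the external panel 30/33 = 90.9% → the 2025 panel
Infrastructure: the 2025 panel 14/42 = 33.3%, the external panel 6/25 = 24.0% → the 2025 panel
Basic research: the 2025 panel 6/30 = 20.0%, the external panel 2/20 = 10.0% → the 2025 panel
Applied research: the 2025 panel 5/19 = 26.3%, the external panel 7/40 = 17.5% → the 2025 panel
Overall: the 2025 panel 50/118 = 42.4%, the external panel 45/118 = 38.1% → the 2025 panel
The 2025 panel wins overall and in every proposal group — no reversal.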